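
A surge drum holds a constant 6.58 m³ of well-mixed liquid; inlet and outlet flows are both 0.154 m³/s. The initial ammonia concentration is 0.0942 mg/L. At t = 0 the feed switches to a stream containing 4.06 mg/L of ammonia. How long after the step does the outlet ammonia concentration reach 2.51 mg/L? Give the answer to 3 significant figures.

40.1 s

Species balance: V dC/dt = Q(C_in − C) ⇒ τ = V/Q = 42.727 s.
C(t) = C_in + (C₀ − C_in) e^(−t/τ). Set C = 2.51 and solve for t:
e^(−t/τ) = (C − C_in)/(C₀ − C_in) = (2.51 − 4.06)/(0.0942 − 4.06) = 0.39084
t = −τ ln(…) = 42.727 × 0.93945 = 40.140 s.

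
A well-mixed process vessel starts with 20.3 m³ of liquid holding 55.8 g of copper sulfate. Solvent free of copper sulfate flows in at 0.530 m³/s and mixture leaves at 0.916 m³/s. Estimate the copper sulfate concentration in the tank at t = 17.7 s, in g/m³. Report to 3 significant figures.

1.56 g/m³

Total volume: dV/dt = Q_in − Q_out = -0.38600 m³/s, so V(t) = 20.3 − 0.38600 t and V(17.7) = 13.468 m³.
Solute balance: dm/dt = 0 − Q_out C = −Q_out m/V(t).
dm/m = −Q_out dt/(V₀ − 0.38600 t); integrating gives ln(m/m₀) = −(Q_out/(Q_in−Q_out)) ln(V/V₀).
m = m₀ (V₀/V)^(Q_out/(Q_in−Q_out)) = 55.8 × (20.3/13.468)^(-2.3731) = 21.074 g.
C = m/V = 21.074/13.468 = 1.5648 g/m³.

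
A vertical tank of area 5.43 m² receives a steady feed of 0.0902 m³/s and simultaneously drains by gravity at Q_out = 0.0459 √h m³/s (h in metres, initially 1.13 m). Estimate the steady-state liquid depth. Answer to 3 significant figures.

Volume balance on the tank: A dh/dt = Q_in − 0.0459 √h. At steady state dh/dt = 0:
Q_in = 0.0459 √h_ss ⇒ √h_ss = 0.0902/0.0459 = 1.9651.
h_ss = 1.9651² = 3.8618 m. (Since h₀ = 1.13 m < h_ss, the level will rise toward this value.)

3.86 m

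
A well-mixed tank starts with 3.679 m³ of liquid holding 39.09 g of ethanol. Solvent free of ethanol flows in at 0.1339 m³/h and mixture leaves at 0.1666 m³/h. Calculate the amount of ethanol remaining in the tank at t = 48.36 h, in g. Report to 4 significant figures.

Total volume: dV/dt = Q_in − Q_out = -0.0327000 m³/h, so V(t) = 3.679 − 0.0327000 t and V(48.36) = 2.09763 m³.
Species balance (pure solvent in): dm/dt = −Q_out · m/V(t).
dm/m = −Q_out dt/(V₀ − 0.0327000 t); integrating gives ln(m/m₀) = −(Q_out/(Q_in−Q_out)) ln(V/V₀).
m = m₀ (V₀/V)^(Q_out/(Q_in−Q_out)) = 39.09 × (3.679/2.09763)^(-5.09480) = 2.23320 g.

2.233 g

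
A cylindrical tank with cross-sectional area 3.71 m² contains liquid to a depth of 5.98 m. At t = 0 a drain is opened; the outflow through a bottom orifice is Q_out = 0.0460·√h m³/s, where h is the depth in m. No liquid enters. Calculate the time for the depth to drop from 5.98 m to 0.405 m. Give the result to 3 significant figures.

A dh/dt = −Q_out = −0.0460 √h.
Separate and integrate: 2(√h − √h₀) = −(0.0460/A) t.
t = 2A(√h₀ − √h)/0.0460 = 2·3.71·(√5.98 − √0.405)/0.0460
  = 7.4200 × (2.4454 − 0.63640) / 0.0460 = 291.80 s.

292 s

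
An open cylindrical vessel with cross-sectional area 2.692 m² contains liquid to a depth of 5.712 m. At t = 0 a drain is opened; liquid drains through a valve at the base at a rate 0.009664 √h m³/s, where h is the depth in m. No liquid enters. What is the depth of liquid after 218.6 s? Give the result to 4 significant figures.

A dh/dt = −Q_out = −0.009664 √h.
This is separable: 2 d(√h)/dt = −0.009664/A, so √h = √h₀ − (0.009664/(2A)) t.
√h = √5.712 − 0.009664·218.6/(2·2.692) = 2.38998 − 0.392376 = 1.99760.
h = 1.99760² = 3.99042 m.

3.990 m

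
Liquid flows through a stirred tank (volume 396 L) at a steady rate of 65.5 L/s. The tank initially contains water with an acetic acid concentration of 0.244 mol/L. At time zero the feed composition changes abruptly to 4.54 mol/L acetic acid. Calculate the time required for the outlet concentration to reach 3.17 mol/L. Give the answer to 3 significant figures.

Mass balance on the solute (V constant): V dC/dt = Q(C_in − C), so τ = V/Q = 6.0458 s.
C(t) = C_in + (C₀ − C_in) e^(−t/τ). Set C = 3.17 and solve for t:
e^(−t/τ) = (C − C_in)/(C₀ − C_in) = (3.17 − 4.54)/(0.244 − 4.54) = 0.31890
t = −τ ln(…) = 6.0458 × 1.1429 = 6.9096 s.

6.91 s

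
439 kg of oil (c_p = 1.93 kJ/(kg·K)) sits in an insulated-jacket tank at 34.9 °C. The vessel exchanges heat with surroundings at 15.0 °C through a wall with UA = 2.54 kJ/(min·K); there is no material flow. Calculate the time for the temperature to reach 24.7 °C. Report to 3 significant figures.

240 min

Energy balance: M c_p dT/dt = −UA(T − T_amb).
τ = M c_p/UA = 333.57 min; T_ss = T_amb = 15.000 °C.
T(t) = T_ss + (T₀ − T_ss)e^(−t/τ); set T = 24.7:
t = −τ ln[(T − T_ss)/(T₀ − T_ss)] = −333.57 · ln(0.48744) = 239.70 min.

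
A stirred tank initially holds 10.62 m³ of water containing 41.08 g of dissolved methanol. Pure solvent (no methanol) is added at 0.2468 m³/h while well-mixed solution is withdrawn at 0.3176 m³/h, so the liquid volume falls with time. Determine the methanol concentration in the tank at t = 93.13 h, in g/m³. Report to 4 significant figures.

Total volume: dV/dt = Q_in − Q_out = -0.0708000 m³/h, so V(t) = 10.62 − 0.0708000 t and V(93.13) = 4.02640 m³.
Solute balance: dm/dt = 0 − Q_out C = −Q_out m/V(t).
Separate: dm/m = −Q_out dt/V(t) ⇒ ln(m/m₀) = −(Q_out/(Q_in−Q_out)) ln(V/V₀).
m = m₀ (V₀/V)^(Q_out/(Q_in−Q_out)) = 41.08 × (10.62/4.02640)^(-4.48588) = 0.529839 g.
C = m/V = 0.529839/4.02640 = 0.131591 g/m³.

0.1316 g/m³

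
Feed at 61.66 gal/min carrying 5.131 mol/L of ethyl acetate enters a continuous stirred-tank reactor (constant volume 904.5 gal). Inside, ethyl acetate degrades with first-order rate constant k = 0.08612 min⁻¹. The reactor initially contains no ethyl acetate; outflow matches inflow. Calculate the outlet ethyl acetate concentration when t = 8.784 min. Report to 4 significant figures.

V dC/dt = Q(C_in − C) − k V C.
This is linear with rate a = Q/V + k = 0.154290 min⁻¹.
C_ss = Q C_in/(Q + kV) = 2.26704 mol/L; C(t) = C_ss + (C₀ − C_ss) e^(−a t).
C(8.784) = 2.26704 + (-2.26704)·e^(−0.154290·8.784) = 2.26704 + (-2.26704)·0.257874 = 1.68243 mol/L.

1.682 mol/L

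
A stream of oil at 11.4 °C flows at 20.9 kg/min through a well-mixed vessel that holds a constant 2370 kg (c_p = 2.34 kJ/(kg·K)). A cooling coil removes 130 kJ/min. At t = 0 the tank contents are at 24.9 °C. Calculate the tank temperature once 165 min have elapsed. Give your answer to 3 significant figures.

12.5 °C

First-law balance (no shaft work): M c_p dT/dt = ṁ c_p (T_in − T) − 130.
Rearrange: dT/dt = (T_ss − T)/τ with τ = M/ṁ = 113.40 min and T_ss = T_in − Q̇/(ṁ c_p) = 8.7418 °C.
Integrating: T(t) = T_ss + (T₀ − T_ss) e^(−t/τ).
T(165) = 8.7418 + (16.158)·e^(−165/113.40) = 8.7418 + (16.158)·0.23339 = 12.513 °C.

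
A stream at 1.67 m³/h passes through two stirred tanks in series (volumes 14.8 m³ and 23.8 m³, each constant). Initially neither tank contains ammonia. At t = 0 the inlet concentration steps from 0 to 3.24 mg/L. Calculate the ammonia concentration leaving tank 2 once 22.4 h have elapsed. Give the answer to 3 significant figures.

1.89 mg/L

Time constants: τᵢ = Vᵢ/Q for each well-mixed tank.
τ₁ = 14.8/1.67 = 8.8623 h; τ₂ = 23.8/1.67 = 14.251 h.
Tank 1: C₁ = C_in(1 − e^(−t/τ₁)). Tank 2 (τ₁ ≠ τ₂): C₂ = C_in[1 − (τ₁ e^(−t/τ₁) − τ₂ e^(−t/τ₂))/(τ₁ − τ₂)].
At t = 22.4: e^(−t/τ₁) = 0.079853, e^(−t/τ₂) = 0.20768.
C₂ = 3.24·[1 − (8.8623·0.079853 − 14.251·0.20768)/(-5.3892)] = 3.24·0.58212 = 1.8861 mg/L.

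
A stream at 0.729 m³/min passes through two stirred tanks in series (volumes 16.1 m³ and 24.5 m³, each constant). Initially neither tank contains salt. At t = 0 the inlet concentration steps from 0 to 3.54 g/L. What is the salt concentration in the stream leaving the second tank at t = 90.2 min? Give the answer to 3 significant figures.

2.95 g/L

Species balance on tank i: dCᵢ/dt = (Cᵢ₋₁ − Cᵢ)/τᵢ with τᵢ = Vᵢ/Q.
τ₁ = 16.1/0.729 = 22.085 min; τ₂ = 24.5/0.729 = 33.608 min.
Solving the cascade with C₁(0)=C₂(0)=0 gives C₂(t) = C_in[1 − (τ₁ e^(−t/τ₁) − τ₂ e^(−t/τ₂))/(τ₁ − τ₂)].
At t = 90.2: e^(−t/τ₁) = 0.016836, e^(−t/τ₂) = 0.068296.
C₂ = 3.54·[1 − (22.085·0.016836 − 33.608·0.068296)/(-11.523)] = 3.54·0.83307 = 2.9491 g/L.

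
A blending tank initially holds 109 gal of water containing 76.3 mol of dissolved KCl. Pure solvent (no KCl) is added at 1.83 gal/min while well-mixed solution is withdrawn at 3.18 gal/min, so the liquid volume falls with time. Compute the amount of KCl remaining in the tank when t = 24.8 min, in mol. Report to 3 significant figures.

Let m(t) be the amount of KCl. Volume: V(t) = V₀ + (Q_in − Q_out) t = 109 − 1.3500 t; V(24.8) = 75.520 gal.
No KCl enters, so dm/dt = −Q_out · (m/V).
dm/m = −Q_out dt/(V₀ − 1.3500 t); integrating gives ln(m/m₀) = −(Q_out/(Q_in−Q_out)) ln(V/V₀).
m = m₀ (V₀/V)^(Q_out/(Q_in−Q_out)) = 76.3 × (109/75.520)^(-2.3556) = 32.146 mol.

32.1 mol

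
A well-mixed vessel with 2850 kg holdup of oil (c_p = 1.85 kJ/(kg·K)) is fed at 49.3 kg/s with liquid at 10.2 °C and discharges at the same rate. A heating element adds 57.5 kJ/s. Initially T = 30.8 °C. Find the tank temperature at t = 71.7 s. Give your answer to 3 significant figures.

16.6 °C

M c_p dT/dt = ṁ c_p (T_in − T) + Q̇.
τ = M/ṁ = 57.809 s; T_ss = T_in + Q̇/(ṁ c_p) = 10.2 + 57.5/(49.3·1.85) = 10.830 °C.
T approaches T_ss exponentially: T(t) = T_ss + (T₀ − T_ss) e^(−t/τ).
T(71.7) = 10.830 + (19.970)·e^(−71.7/57.809) = 10.830 + (19.970)·0.28930 = 16.608 °C.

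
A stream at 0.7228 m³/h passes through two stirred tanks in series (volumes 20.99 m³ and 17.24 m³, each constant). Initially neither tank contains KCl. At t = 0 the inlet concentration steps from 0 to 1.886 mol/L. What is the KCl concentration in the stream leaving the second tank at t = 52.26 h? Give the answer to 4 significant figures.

1.110 mol/L

Species balance on tank i: dCᵢ/dt = (Cᵢ₋₁ − Cᵢ)/τᵢ with τᵢ = Vᵢ/Q.
τ₁ = 20.99/0.7228 = 29.0398 h; τ₂ = 17.24/0.7228 = 23.8517 h.
Solving the cascade with C₁(0)=C₂(0)=0 gives C₂(t) = C_in[1 − (τ₁ e^(−t/τ₁) − τ₂ e^(−t/τ₂))/(τ₁ − τ₂)].
At t = 52.26: e^(−t/τ₁) = 0.165366, e^(−t/τ₂) = 0.111800.
C₂ = 1.886·[1 − (29.0398·0.165366 − 23.8517·0.111800)/(5.18816)] = 1.886·0.588377 = 1.10968 mol/L.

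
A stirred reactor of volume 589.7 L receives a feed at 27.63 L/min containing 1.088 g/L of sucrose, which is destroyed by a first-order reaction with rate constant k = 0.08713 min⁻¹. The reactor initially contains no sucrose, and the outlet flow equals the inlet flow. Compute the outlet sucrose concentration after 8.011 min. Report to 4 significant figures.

0.2504 g/L

Accumulation = in − out − consumed: V dC/dt = Q C_in − Q C − k V C.
dC/dt = (Q/V) C_in − (Q/V + k) C; effective rate a = Q/V + k = 0.0468543 + 0.08713 = 0.133984 min⁻¹.
C_ss = Q C_in/(Q + kV) = 0.380474 g/L; C(t) = C_ss + (C₀ − C_ss) e^(−a t).
C(8.011) = 0.380474 + (-0.380474)·e^(−0.133984·8.011) = 0.380474 + (-0.380474)·0.341862 = 0.250404 g/L.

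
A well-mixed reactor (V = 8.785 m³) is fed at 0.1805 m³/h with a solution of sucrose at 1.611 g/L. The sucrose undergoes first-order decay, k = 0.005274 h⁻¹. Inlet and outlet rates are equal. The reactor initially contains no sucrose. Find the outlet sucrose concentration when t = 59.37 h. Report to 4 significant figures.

Species balance: V dC/dt = Q C_in − Q C − k V C.
dC/dt = (Q/V) C_in − (Q/V + k) C; effective rate a = Q/V + k = 0.0205464 + 0.005274 = 0.0258204 h⁻¹.
C_ss = Q C_in/(Q + kV) = 1.28194 g/L; C(t) = C_ss + (C₀ − C_ss) e^(−a t).
C(59.37) = 1.28194 + (-1.28194)·e^(−0.0258204·59.37) = 1.28194 + (-1.28194)·0.215896 = 1.00517 g/L.

1.005 g/L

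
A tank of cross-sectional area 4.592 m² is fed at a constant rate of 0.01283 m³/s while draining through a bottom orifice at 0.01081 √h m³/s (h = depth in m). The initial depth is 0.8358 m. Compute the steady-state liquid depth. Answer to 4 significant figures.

1.409 m

A dh/dt = Q_in − 0.01081 √h. Steady state requires inflow = outflow:
Q_in = 0.01081 √h_ss ⇒ √h_ss = 0.01283/0.01081 = 1.18686.
h_ss = 1.18686² = 1.40865 m. (Since h₀ = 0.8358 m < h_ss, the level will rise toward this value.)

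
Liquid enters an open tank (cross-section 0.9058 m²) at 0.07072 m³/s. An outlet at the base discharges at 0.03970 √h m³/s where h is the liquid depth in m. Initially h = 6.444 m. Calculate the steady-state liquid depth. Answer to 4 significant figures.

3.173 m

Level balance: A dh/dt = 0.07072 − 0.03970 √h. Setting dh/dt = 0:
Q_in = 0.03970 √h_ss ⇒ √h_ss = 0.07072/0.03970 = 1.78136.
h_ss = 1.78136² = 3.17324 m. (Since h₀ = 6.444 m > h_ss, the level will fall toward this value.)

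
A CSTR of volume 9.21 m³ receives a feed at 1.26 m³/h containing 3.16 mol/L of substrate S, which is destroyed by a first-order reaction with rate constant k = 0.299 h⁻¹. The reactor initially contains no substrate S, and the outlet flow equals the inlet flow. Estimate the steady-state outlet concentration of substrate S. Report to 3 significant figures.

V dC/dt = Q(C_in − C) − k V C.
At steady state: 0 = Q C_in − (Q + kV) C_ss, so C_ss = Q C_in/(Q + kV).
C_ss = 1.26·3.16/(1.26 + 0.299·9.21) = 3.9816/4.0138 = 0.99198 mol/L.

0.992 mol/L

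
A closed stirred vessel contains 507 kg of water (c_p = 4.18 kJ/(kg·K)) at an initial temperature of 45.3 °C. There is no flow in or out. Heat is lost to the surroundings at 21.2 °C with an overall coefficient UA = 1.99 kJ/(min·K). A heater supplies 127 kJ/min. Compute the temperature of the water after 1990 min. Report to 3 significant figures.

Lumped-capacitance energy balance: M c_p dT/dt = UA(T_amb − T) + Q̇.
dT/dt = (T_ss − T)/τ with T_ss = T_amb + Q̇/UA = 21.2 + 127/1.99 = 85.019 °C, τ = M c_p/UA = 507·4.18/1.99 = 1065.0 min.
This is linear first-order; T(t) = T_ss + (T₀ − T_ss) e^(−t/τ).
T(1990) = 85.019 + (-39.719)·0.15434 = 78.889 °C.

78.9 °C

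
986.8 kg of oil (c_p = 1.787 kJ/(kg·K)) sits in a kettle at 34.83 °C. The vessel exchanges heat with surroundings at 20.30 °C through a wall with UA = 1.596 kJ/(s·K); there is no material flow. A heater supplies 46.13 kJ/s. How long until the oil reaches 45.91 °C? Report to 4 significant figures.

1628 s

Heat balance on the well-mixed liquid: M c_p dT/dt = −UA(T − T_amb) + Q̇.
τ = M c_p/UA = 1104.89 s; T_ss = T_amb + Q̇/UA = 20.30 + 46.13/1.596 = 49.2035 °C.
T(t) = T_ss + (T₀ − T_ss)e^(−t/τ); set T = 45.91:
t = −τ ln[(T − T_ss)/(T₀ − T_ss)] = −1104.89 · ln(0.229137) = 1627.99 s.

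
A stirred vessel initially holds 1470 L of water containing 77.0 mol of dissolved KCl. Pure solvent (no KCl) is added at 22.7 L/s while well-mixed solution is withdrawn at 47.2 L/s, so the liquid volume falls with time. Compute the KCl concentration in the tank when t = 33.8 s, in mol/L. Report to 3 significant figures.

0.0243 mol/L

Total volume: dV/dt = Q_in − Q_out = -24.500 L/s, so V(t) = 1470 − 24.500 t and V(33.8) = 641.90 L.
No KCl enters, so dm/dt = −Q_out · (m/V).
dm/m = −Q_out dt/(V₀ − 24.500 t); integrating gives ln(m/m₀) = −(Q_out/(Q_in−Q_out)) ln(V/V₀).
m = m₀ (V₀/V)^(Q_out/(Q_in−Q_out)) = 77.0 × (1470/641.90)^(-1.9265) = 15.604 mol.
C = m/V = 15.604/641.90 = 0.024309 mol/L.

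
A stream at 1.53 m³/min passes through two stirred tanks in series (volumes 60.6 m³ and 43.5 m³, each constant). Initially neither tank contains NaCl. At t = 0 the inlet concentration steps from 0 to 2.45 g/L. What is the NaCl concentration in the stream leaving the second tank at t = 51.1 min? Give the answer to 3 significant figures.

1.09 g/L

Time constants: τᵢ = Vᵢ/Q for each well-mixed tank.
τ₁ = 60.6/1.53 = 39.608 min; τ₂ = 43.5/1.53 = 28.431 min.
Solving the cascade with C₁(0)=C₂(0)=0 gives C₂(t) = C_in[1 − (τ₁ e^(−t/τ₁) − τ₂ e^(−t/τ₂))/(τ₁ − τ₂)].
At t = 51.1: e^(−t/τ₁) = 0.27523, e^(−t/τ₂) = 0.16574.
C₂ = 2.45·[1 − (39.608·0.27523 − 28.431·0.16574)/(11.176)] = 2.45·0.44625 = 1.0933 g/L.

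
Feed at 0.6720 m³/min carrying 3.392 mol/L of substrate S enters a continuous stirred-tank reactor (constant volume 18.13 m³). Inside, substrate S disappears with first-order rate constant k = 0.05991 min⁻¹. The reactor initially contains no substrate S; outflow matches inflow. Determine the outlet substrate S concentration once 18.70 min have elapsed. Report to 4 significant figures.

V dC/dt = Q(C_in − C) − k V C.
This is linear with rate a = Q/V + k = 0.0969756 min⁻¹.
C_ss = Q C_in/(Q + kV) = 1.29648 mol/L; C(t) = C_ss + (C₀ − C_ss) e^(−a t).
C(18.70) = 1.29648 + (-1.29648)·e^(−0.0969756·18.70) = 1.29648 + (-1.29648)·0.163091 = 1.08503 mol/L.

1.085 mol/L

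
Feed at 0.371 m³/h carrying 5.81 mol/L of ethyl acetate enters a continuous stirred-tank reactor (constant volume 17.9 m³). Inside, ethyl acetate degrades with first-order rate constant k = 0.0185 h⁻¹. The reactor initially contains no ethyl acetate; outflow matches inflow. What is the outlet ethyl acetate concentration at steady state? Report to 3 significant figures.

V dC/dt = Q(C_in − C) − k V C.
Steady state (dC/dt = 0): C_ss = Q C_in/(Q + kV) = C_in/(1 + kV/Q).
C_ss = 0.371·5.81/(0.371 + 0.0185·17.9) = 2.1555/0.70215 = 3.0699 mol/L.

3.07 mol/L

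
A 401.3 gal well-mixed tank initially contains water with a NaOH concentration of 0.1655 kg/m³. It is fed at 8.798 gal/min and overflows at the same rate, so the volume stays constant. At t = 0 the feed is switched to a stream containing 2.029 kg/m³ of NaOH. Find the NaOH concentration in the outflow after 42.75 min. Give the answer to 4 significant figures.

Transient balance on the dissolved component: V dC/dt = Q(C_in − C).
So dC/dt = (C_in − C)/τ with τ = V/Q = 401.3/8.798 = 45.6126 min.
Integrating: C(t) = C_in + (C₀ − C_in) e^(−t/τ).
C(42.75) = 2.029 + (0.1655 − 2.029)·e^(−42.75/45.6126) = 2.029 + (-1.86350)·0.391707 = 1.29905 kg/m³.

1.299 kg/m³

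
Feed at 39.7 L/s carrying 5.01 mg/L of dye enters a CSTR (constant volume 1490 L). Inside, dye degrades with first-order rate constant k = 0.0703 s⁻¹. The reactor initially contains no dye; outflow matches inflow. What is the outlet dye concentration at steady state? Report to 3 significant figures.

Accumulation = in − out − consumed: V dC/dt = Q C_in − Q C − k V C.
Steady state (dC/dt = 0): C_ss = Q C_in/(Q + kV) = C_in/(1 + kV/Q).
C_ss = 39.7·5.01/(39.7 + 0.0703·1490) = 198.90/144.45 = 1.3770 mg/L.

1.38 mg/L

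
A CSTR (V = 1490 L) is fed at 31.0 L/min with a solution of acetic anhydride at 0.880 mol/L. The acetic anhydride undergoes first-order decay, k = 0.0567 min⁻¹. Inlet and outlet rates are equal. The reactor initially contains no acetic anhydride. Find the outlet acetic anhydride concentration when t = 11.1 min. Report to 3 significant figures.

Accumulation = in − out − consumed: V dC/dt = Q C_in − Q C − k V C.
This is linear with rate a = Q/V + k = 0.077505 min⁻¹.
C_ss = Q C_in/(Q + kV) = 0.23623 mol/L; C(t) = C_ss + (C₀ − C_ss) e^(−a t).
C(11.1) = 0.23623 + (-0.23623)·e^(−0.077505·11.1) = 0.23623 + (-0.23623)·0.42303 = 0.13629 mol/L.

0.136 mol/L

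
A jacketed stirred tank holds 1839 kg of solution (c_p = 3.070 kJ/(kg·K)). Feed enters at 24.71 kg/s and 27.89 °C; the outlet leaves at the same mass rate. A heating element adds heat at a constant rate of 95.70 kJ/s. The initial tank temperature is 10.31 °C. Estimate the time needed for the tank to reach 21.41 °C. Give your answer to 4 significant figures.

66.20 s

Heat balance on the well-mixed liquid: M c_p dT/dt = ṁ c_p (T_in − T) + 95.70.
τ = M/ṁ = 74.4233 s; T_ss = T_in + Q̇/(ṁ c_p) = 29.1515 °C.
T(t) = T_ss + (T₀ − T_ss) e^(−t/τ). Set T = 21.41:
e^(−t/τ) = (21.41 − 29.1515)/(10.31 − 29.1515) = 0.410876
t = −74.4233 · ln(0.410876) = 66.1968 s.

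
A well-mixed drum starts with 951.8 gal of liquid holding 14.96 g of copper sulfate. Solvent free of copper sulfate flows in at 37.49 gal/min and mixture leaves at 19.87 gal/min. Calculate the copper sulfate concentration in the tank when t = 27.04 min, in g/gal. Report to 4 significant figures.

Total volume: dV/dt = Q_in − Q_out = 17.6200 gal/min, so V(t) = 951.8 + 17.6200 t and V(27.04) = 1428.24 gal.
No copper sulfate enters, so dm/dt = −Q_out · (m/V).
Separate: dm/m = −Q_out dt/V(t) ⇒ ln(m/m₀) = −(Q_out/(Q_in−Q_out)) ln(V/V₀).
m = m₀ (V₀/V)^(Q_out/(Q_in−Q_out)) = 14.96 × (951.8/1428.24)^(1.12770) = 9.46602 g.
C = m/V = 9.46602/1428.24 = 0.00662773 g/gal.

0.006628 g/gal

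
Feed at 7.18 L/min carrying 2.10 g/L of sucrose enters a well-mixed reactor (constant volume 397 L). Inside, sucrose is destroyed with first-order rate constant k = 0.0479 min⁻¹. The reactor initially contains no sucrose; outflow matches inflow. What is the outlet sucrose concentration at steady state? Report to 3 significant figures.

Species balance: V dC/dt = Q C_in − Q C − k V C.
At steady state: 0 = Q C_in − (Q + kV) C_ss, so C_ss = Q C_in/(Q + kV).
C_ss = 7.18·2.10/(7.18 + 0.0479·397) = 15.078/26.196 = 0.57558 g/L.

0.576 g/L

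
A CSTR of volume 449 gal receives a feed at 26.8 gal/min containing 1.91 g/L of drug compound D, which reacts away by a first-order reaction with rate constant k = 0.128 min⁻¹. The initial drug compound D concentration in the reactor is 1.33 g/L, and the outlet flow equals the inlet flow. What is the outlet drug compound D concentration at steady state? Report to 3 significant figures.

0.607 g/L

Species balance: V dC/dt = Q C_in − Q C − k V C.
At steady state: 0 = Q C_in − (Q + kV) C_ss, so C_ss = Q C_in/(Q + kV).
C_ss = 26.8·1.91/(26.8 + 0.128·449) = 51.188/84.272 = 0.60741 g/L.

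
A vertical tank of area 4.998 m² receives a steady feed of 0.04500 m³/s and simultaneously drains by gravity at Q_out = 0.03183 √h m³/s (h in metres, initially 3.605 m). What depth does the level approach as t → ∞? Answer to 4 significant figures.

1.999 m

Level balance: A dh/dt = 0.04500 − 0.03183 √h. Setting dh/dt = 0:
Q_in = 0.03183 √h_ss ⇒ √h_ss = 0.04500/0.03183 = 1.41376.
h_ss = 1.41376² = 1.99872 m. (Since h₀ = 3.605 m > h_ss, the level will fall toward this value.)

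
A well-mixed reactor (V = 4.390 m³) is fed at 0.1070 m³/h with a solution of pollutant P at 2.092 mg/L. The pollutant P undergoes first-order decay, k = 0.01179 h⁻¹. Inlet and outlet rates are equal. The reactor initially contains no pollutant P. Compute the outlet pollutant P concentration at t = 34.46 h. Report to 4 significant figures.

1.004 mg/L

Accumulation = in − out − consumed: V dC/dt = Q C_in − Q C − k V C.
This is linear with rate a = Q/V + k = 0.0361636 h⁻¹.
C_ss = Q C_in/(Q + kV) = 1.40997 mg/L; C(t) = C_ss + (C₀ − C_ss) e^(−a t).
C(34.46) = 1.40997 + (-1.40997)·e^(−0.0361636·34.46) = 1.40997 + (-1.40997)·0.287596 = 1.00447 mg/L.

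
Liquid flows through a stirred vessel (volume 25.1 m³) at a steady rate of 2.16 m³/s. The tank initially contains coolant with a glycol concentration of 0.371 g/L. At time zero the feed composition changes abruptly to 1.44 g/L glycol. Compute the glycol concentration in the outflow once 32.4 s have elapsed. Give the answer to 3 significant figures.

Species balance on the tank: V dC/dt = Q(C_in − C).
Rewrite as dC/dt + C/τ = C_in/τ, τ = V/Q = 11.620 s.
This is linear first-order; C(t) = C_in + (C₀ − C_in) e^(−t/τ).
C(32.4) = 1.44 + (0.371 − 1.44)·e^(−32.4/11.620) = 1.44 + (-1.0690)·0.061531 = 1.3742 g/L.

1.37 g/L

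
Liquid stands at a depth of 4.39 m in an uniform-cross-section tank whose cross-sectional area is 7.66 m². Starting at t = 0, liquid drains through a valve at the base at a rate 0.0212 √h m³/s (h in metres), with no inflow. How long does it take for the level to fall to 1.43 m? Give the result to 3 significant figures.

Accumulation of liquid (constant cross-section A): A dh/dt = −0.0212 √h.
∫ h^(−1/2) dh = −(0.0212/A) ∫ dt, giving 2√h = 2√h₀ − (0.0212/A) t.
t = 2A(√h₀ − √h)/0.0212 = 2·7.66·(√4.39 − √1.43)/0.0212
  = 15.320 × (2.0952 − 1.1958) / 0.0212 = 649.95 s.

650 s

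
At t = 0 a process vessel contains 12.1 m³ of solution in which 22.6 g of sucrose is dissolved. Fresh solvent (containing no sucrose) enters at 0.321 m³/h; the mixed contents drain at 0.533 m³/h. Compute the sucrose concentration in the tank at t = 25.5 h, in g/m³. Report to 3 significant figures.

0.762 g/m³

Let m(t) be the amount of sucrose. Volume: V(t) = V₀ + (Q_in − Q_out) t = 12.1 − 0.21200 t; V(25.5) = 6.6940 m³.
Solute balance: dm/dt = 0 − Q_out C = −Q_out m/V(t).
dm/m = −Q_out dt/(V₀ − 0.21200 t); integrating gives ln(m/m₀) = −(Q_out/(Q_in−Q_out)) ln(V/V₀).
m = m₀ (V₀/V)^(Q_out/(Q_in−Q_out)) = 22.6 × (12.1/6.6940)^(-2.5142) = 5.1018 g.
C = m/V = 5.1018/6.6940 = 0.76214 g/m³.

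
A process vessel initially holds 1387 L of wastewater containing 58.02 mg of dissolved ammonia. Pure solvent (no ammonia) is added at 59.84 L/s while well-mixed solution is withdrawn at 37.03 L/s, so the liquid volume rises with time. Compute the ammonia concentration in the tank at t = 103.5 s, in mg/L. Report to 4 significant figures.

0.003083 mg/L

Total volume: dV/dt = Q_in − Q_out = 22.8100 L/s, so V(t) = 1387 + 22.8100 t and V(103.5) = 3747.84 L.
Species balance (pure solvent in): dm/dt = −Q_out · m/V(t).
dm/m = −Q_out dt/(V₀ + 22.8100 t); integrating gives ln(m/m₀) = −(Q_out/(Q_in−Q_out)) ln(V/V₀).
m = m₀ (V₀/V)^(Q_out/(Q_in−Q_out)) = 58.02 × (1387/3747.84)^(1.62341) = 11.5543 mg.
C = m/V = 11.5543/3747.84 = 0.00308293 mg/L.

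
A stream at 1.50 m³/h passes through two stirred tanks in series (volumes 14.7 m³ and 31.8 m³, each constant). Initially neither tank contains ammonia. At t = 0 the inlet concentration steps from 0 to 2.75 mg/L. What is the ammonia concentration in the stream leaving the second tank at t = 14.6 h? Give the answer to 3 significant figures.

Time constants: τᵢ = Vᵢ/Q for each well-mixed tank.
τ₁ = 14.7/1.50 = 9.8000 h; τ₂ = 31.8/1.50 = 21.200 h.
Tank 1: C₁ = C_in(1 − e^(−t/τ₁)). Tank 2 (τ₁ ≠ τ₂): C₂ = C_in[1 − (τ₁ e^(−t/τ₁) − τ₂ e^(−t/τ₂))/(τ₁ − τ₂)].
At t = 14.6: e^(−t/τ₁) = 0.22542, e^(−t/τ₂) = 0.50224.
C₂ = 2.75·[1 − (9.8000·0.22542 − 21.200·0.50224)/(-11.400)] = 2.75·0.25979 = 0.71443 mg/L.

0.714 mg/L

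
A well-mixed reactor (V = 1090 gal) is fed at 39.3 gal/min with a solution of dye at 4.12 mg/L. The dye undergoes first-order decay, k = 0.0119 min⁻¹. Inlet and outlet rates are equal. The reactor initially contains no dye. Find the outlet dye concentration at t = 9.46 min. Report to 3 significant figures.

1.13 mg/L

Accumulation = in − out − consumed: V dC/dt = Q C_in − Q C − k V C.
dC/dt = (Q/V) C_in − (Q/V + k) C; effective rate a = Q/V + k = 0.036055 + 0.0119 = 0.047955 min⁻¹.
C_ss = Q C_in/(Q + kV) = 3.0976 mg/L; C(t) = C_ss + (C₀ − C_ss) e^(−a t).
C(9.46) = 3.0976 + (-3.0976)·e^(−0.047955·9.46) = 3.0976 + (-3.0976)·0.63530 = 1.1297 mg/L.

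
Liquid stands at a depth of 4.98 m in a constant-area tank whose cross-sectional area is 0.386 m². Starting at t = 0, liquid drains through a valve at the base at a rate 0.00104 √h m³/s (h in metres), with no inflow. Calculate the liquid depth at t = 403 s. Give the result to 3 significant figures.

Mass balance (ρ constant): A dh/dt = −0.00104 √h.
This is separable: 2 d(√h)/dt = −0.00104/A, so √h = √h₀ − (0.00104/(2A)) t.
√h = √4.98 − 0.00104·403/(2·0.386) = 2.2316 − 0.54290 = 1.6887.
h = 1.6887² = 2.8517 m.

2.85 m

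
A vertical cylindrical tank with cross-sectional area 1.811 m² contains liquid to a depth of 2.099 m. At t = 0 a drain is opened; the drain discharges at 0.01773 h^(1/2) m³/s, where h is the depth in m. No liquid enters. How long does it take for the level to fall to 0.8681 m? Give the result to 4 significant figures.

105.6 s

Accumulation of liquid (constant cross-section A): A dh/dt = −0.01773 √h.
Separate and integrate: 2(√h − √h₀) = −(0.01773/A) t.
t = 2A(√h₀ − √h)/0.01773 = 2·1.811·(√2.099 − √0.8681)/0.01773
  = 3.62200 × (1.44879 − 0.931719) / 0.01773 = 105.631 s.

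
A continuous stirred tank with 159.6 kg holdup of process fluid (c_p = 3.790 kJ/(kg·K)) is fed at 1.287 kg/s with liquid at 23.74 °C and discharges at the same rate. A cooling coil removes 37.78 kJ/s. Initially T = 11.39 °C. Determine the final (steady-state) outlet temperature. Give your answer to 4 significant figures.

M c_p dT/dt = ṁ c_p (T_in − T) − Q̇.
At steady state dT/dt = 0 ⇒ T_ss = T_in − Q̇/(ṁ c_p) = 23.74 − 37.78/(1.287·3.790) = 15.9946 °C.

15.99 °C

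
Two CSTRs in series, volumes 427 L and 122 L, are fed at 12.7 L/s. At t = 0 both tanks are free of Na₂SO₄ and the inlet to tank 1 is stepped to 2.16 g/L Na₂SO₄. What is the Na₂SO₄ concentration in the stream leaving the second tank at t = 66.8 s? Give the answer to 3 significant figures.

Species balance on tank i: dCᵢ/dt = (Cᵢ₋₁ − Cᵢ)/τᵢ with τᵢ = Vᵢ/Q.
τ₁ = 427/12.7 = 33.622 s; τ₂ = 122/12.7 = 9.6063 s.
Solving the cascade with C₁(0)=C₂(0)=0 gives C₂(t) = C_in[1 − (τ₁ e^(−t/τ₁) − τ₂ e^(−t/τ₂))/(τ₁ − τ₂)].
At t = 66.8: e^(−t/τ₁) = 0.13713, e^(−t/τ₂) = 0.00095503.
C₂ = 2.16·[1 − (33.622·0.13713 − 9.6063·0.00095503)/(24.016)] = 2.16·0.80839 = 1.7461 g/L.

1.75 g/L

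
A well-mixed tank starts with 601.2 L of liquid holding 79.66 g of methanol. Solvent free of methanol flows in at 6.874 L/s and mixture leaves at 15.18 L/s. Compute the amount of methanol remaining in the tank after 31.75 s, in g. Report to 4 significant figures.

Total volume: dV/dt = Q_in − Q_out = -8.30600 L/s, so V(t) = 601.2 − 8.30600 t and V(31.75) = 337.485 L.
No methanol enters, so dm/dt = −Q_out · (m/V).
Separate: dm/m = −Q_out dt/V(t) ⇒ ln(m/m₀) = −(Q_out/(Q_in−Q_out)) ln(V/V₀).
m = m₀ (V₀/V)^(Q_out/(Q_in−Q_out)) = 79.66 × (601.2/337.485)^(-1.82759) = 27.7296 g.

27.73 g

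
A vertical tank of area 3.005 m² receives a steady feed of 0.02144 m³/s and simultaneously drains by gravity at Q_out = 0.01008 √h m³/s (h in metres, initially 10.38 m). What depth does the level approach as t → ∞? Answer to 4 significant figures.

Unsteady balance on liquid volume: A dh/dt = Q_in − 0.01008 √h. At steady state dh/dt = 0:
Q_in = 0.01008 √h_ss ⇒ √h_ss = 0.02144/0.01008 = 2.12698.
h_ss = 2.12698² = 4.52406 m. (Since h₀ = 10.38 m > h_ss, the level will fall toward this value.)

4.524 m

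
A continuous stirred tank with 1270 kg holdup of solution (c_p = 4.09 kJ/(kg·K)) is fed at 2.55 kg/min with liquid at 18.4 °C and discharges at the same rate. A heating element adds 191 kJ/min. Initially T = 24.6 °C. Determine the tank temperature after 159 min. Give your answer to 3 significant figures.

M c_p dT/dt = ṁ c_p (T_in − T) + Q̇.
Rearrange: dT/dt = (T_ss − T)/τ with τ = M/ṁ = 498.04 min and T_ss = T_in + Q̇/(ṁ c_p) = 36.713 °C.
This is linear first-order; T(t) = T_ss + (T₀ − T_ss) e^(−t/τ).
T(159) = 36.713 + (-12.113)·e^(−159/498.04) = 36.713 + (-12.113)·0.72669 = 27.911 °C.

27.9 °C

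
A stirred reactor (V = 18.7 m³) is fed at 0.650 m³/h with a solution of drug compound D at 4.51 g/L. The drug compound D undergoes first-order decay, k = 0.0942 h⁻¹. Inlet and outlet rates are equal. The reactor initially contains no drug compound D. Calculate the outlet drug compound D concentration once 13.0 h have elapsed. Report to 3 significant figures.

Accumulation = in − out − consumed: V dC/dt = Q C_in − Q C − k V C.
dC/dt = (Q/V) C_in − (Q/V + k) C; effective rate a = Q/V + k = 0.034759 + 0.0942 = 0.12896 h⁻¹.
C_ss = Q C_in/(Q + kV) = 1.2156 g/L; C(t) = C_ss + (C₀ − C_ss) e^(−a t).
C(13.0) = 1.2156 + (-1.2156)·e^(−0.12896·13.0) = 1.2156 + (-1.2156)·0.18703 = 0.98825 g/L.

0.988 g/L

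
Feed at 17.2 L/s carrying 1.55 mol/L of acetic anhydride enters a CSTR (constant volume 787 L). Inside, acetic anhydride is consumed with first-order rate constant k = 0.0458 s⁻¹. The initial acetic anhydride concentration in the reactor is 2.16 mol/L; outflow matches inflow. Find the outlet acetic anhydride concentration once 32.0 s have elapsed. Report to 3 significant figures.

Accumulation = in − out − consumed: V dC/dt = Q C_in − Q C − k V C.
dC/dt = (Q/V) C_in − (Q/V + k) C; effective rate a = Q/V + k = 0.021855 + 0.0458 = 0.067655 s⁻¹.
C_ss = Q C_in/(Q + kV) = 0.50071 mol/L; C(t) = C_ss + (C₀ − C_ss) e^(−a t).
C(32.0) = 0.50071 + (1.6593)·e^(−0.067655·32.0) = 0.50071 + (1.6593)·0.11475 = 0.69112 mol/L.

0.691 mol/L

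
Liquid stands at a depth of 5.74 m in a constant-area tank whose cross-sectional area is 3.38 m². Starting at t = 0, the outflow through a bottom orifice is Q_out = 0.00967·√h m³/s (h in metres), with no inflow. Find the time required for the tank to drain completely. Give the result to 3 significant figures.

1670 s

Volume balance on the tank: A dh/dt = −0.00967 √h.
Separate and integrate: 2(√h − √h₀) = −(0.00967/A) t.
Tank is empty when √h = 0: t_empty = 2A√h₀/0.00967.
t_empty = 2·3.38·√5.74/0.00967 = 6.7600·2.3958/0.00967 = 1674.9 s.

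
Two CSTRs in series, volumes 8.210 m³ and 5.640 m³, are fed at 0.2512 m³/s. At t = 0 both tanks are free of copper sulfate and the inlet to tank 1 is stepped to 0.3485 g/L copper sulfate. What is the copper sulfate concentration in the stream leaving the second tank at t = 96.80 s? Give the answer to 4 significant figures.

0.3012 g/L

Each tank obeys Vᵢ dCᵢ/dt = Q(Cᵢ₋₁ − Cᵢ), so τᵢ = Vᵢ/Q.
τ₁ = 8.210/0.2512 = 32.6831 s; τ₂ = 5.640/0.2512 = 22.4522 s.
Tank 1: C₁ = C_in(1 − e^(−t/τ₁)). Tank 2 (τ₁ ≠ τ₂): C₂ = C_in[1 − (τ₁ e^(−t/τ₁) − τ₂ e^(−t/τ₂))/(τ₁ − τ₂)].
At t = 96.80: e^(−t/τ₁) = 0.0517271, e^(−t/τ₂) = 0.0134151.
C₂ = 0.3485·[1 − (32.6831·0.0517271 − 22.4522·0.0134151)/(10.2309)] = 0.3485·0.864195 = 0.301172 g/L.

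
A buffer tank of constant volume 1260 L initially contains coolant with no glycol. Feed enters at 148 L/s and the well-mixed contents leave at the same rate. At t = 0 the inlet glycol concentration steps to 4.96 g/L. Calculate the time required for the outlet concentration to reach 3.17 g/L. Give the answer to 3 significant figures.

Mass balance on the solute (V constant): V dC/dt = Q(C_in − C), so τ = V/Q = 8.5135 s.
C(t) = C_in + (C₀ − C_in) e^(−t/τ). Set C = 3.17 and solve for t:
e^(−t/τ) = (C − C_in)/(C₀ − C_in) = (3.17 − 4.96)/(0 − 4.96) = 0.36089
t = −τ ln(…) = 8.5135 × 1.0192 = 8.6769 s.

8.68 s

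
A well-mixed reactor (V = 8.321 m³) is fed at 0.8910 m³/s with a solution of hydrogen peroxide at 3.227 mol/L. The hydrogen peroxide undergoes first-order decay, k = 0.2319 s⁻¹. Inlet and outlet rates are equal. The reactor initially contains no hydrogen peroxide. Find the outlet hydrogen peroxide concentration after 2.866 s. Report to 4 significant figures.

Species balance: V dC/dt = Q C_in − Q C − k V C.
dC/dt = (Q/V) C_in − (Q/V + k) C; effective rate a = Q/V + k = 0.107078 + 0.2319 = 0.338978 s⁻¹.
C_ss = Q C_in/(Q + kV) = 1.01936 mol/L; C(t) = C_ss + (C₀ − C_ss) e^(−a t).
C(2.866) = 1.01936 + (-1.01936)·e^(−0.338978·2.866) = 1.01936 + (-1.01936)·0.378510 = 0.633524 mol/L.

0.6335 mol/L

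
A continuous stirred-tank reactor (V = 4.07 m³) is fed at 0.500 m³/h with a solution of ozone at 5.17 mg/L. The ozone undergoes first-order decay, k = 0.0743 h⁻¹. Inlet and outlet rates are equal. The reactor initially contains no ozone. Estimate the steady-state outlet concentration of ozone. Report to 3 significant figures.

3.22 mg/L

V dC/dt = Q(C_in − C) − k V C.
At steady state: 0 = Q C_in − (Q + kV) C_ss, so C_ss = Q C_in/(Q + kV).
C_ss = 0.500·5.17/(0.500 + 0.0743·4.07) = 2.5850/0.80240 = 3.2216 mg/L.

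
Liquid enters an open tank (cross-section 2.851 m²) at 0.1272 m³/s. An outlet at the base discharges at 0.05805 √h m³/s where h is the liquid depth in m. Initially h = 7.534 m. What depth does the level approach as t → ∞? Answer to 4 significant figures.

4.801 m

Level balance: A dh/dt = 0.1272 − 0.05805 √h. Setting dh/dt = 0:
Q_in = 0.05805 √h_ss ⇒ √h_ss = 0.1272/0.05805 = 2.19121.
h_ss = 2.19121² = 4.80142 m. (Since h₀ = 7.534 m > h_ss, the level will fall toward this value.)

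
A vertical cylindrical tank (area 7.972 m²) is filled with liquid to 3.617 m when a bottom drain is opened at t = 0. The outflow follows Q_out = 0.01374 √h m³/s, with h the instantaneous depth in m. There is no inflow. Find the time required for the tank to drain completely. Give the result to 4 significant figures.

With no inflow, A dh/dt = −0.01374 √h.
∫ h^(−1/2) dh = −(0.01374/A) ∫ dt, giving 2√h = 2√h₀ − (0.01374/A) t.
Set h = 0: 2√h₀ = (0.01374/A) t_empty ⇒ t_empty = 2A√h₀/0.01374.
t_empty = 2·7.972·√3.617/0.01374 = 15.9440·1.90184/0.01374 = 2206.91 s.

2207 s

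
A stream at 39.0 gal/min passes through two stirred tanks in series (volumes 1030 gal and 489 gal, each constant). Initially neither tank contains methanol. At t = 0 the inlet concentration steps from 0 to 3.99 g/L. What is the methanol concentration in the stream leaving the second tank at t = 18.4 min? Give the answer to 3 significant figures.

Species balance on tank i: dCᵢ/dt = (Cᵢ₋₁ − Cᵢ)/τᵢ with τᵢ = Vᵢ/Q.
τ₁ = 1030/39.0 = 26.410 min; τ₂ = 489/39.0 = 12.538 min.
Tank 1: C₁ = C_in(1 − e^(−t/τ₁)). Tank 2 (τ₁ ≠ τ₂): C₂ = C_in[1 − (τ₁ e^(−t/τ₁) − τ₂ e^(−t/τ₂))/(τ₁ − τ₂)].
At t = 18.4: e^(−t/τ₁) = 0.49823, e^(−t/τ₂) = 0.23050.
C₂ = 3.99·[1 − (26.410·0.49823 − 12.538·0.23050)/(13.872)] = 3.99·0.25978 = 1.0365 g/L.

1.04 g/L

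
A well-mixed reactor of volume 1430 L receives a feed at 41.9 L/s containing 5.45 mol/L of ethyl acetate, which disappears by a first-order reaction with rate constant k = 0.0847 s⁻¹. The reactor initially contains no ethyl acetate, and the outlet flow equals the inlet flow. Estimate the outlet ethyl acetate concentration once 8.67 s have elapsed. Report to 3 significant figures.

V dC/dt = Q(C_in − C) − k V C.
dC/dt = (Q/V) C_in − (Q/V + k) C; effective rate a = Q/V + k = 0.029301 + 0.0847 = 0.11400 s⁻¹.
C_ss = Q C_in/(Q + kV) = 1.4008 mol/L; C(t) = C_ss + (C₀ − C_ss) e^(−a t).
C(8.67) = 1.4008 + (-1.4008)·e^(−0.11400·8.67) = 1.4008 + (-1.4008)·0.37218 = 0.87944 mol/L.

0.879 mol/L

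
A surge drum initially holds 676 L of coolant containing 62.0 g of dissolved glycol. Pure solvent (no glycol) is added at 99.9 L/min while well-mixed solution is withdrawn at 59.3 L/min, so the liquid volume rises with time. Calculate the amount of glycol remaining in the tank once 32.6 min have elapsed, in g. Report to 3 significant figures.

12.7 g

Let m(t) be the amount of glycol. Volume: V(t) = V₀ + (Q_in − Q_out) t = 676 + 40.600 t; V(32.6) = 1999.6 L.
Solute balance: dm/dt = 0 − Q_out C = −Q_out m/V(t).
dm/m = −Q_out dt/(V₀ + 40.600 t); integrating gives ln(m/m₀) = −(Q_out/(Q_in−Q_out)) ln(V/V₀).
m = m₀ (V₀/V)^(Q_out/(Q_in−Q_out)) = 62.0 × (676/1999.6)^(1.4606) = 12.720 g.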